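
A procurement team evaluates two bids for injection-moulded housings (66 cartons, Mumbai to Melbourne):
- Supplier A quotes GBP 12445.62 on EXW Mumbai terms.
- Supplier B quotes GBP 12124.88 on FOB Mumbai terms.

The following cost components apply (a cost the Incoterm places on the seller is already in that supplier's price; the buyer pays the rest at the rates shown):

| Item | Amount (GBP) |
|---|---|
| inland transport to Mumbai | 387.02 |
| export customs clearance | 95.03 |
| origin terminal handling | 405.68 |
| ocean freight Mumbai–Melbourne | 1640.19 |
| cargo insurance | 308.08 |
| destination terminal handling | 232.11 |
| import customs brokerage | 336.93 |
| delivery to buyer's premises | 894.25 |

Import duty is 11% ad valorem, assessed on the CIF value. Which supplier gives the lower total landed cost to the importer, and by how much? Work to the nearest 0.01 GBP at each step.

Supplier B is cheaper by GBP 1341.40

Supplier A (EXW):
CIF value = EXW price + inland to port + export clearance + origin terminal + freight + insurance = 12445.62 + 387.02 + 95.03 + 405.68 + 1640.19 + 308.08 = 15281.62
Import duty = 15281.62 × 11% = 1680.98
Buyer bears (A): 387.02 + 95.03 + 405.68 + 1640.19 + 308.08 + 232.11 + 336.93 + 894.25 = 4299.29
Landed cost (A) = invoice 12445.62 + 4299.29 + duty 1680.98 = 18425.89
Supplier B (FOB):
CIF value = FOB price + freight + insurance = 12124.88 + 1640.19 + 308.08 = 14073.15
Import duty = 14073.15 × 11% = 1548.05
Buyer bears (B): 1640.19 + 308.08 + 232.11 + 336.93 + 894.25 = 3411.56
Landed cost (B) = invoice 12124.88 + 3411.56 + duty 1548.05 = 17084.49
Difference = |18425.89 − 17084.49| = 1341.40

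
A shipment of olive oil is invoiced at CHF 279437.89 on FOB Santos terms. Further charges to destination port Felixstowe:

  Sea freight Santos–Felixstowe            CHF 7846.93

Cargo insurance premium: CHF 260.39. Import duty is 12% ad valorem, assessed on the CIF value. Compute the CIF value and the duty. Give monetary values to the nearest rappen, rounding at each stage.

CIF value: CHF 287545.21; import duty: CHF 34505.43

CIF = FOB price + freight + insurance
CIF = 279437.89 + 7846.93 + 260.39 = 287545.21
Import duty = 287545.21 × 12% = 34505.43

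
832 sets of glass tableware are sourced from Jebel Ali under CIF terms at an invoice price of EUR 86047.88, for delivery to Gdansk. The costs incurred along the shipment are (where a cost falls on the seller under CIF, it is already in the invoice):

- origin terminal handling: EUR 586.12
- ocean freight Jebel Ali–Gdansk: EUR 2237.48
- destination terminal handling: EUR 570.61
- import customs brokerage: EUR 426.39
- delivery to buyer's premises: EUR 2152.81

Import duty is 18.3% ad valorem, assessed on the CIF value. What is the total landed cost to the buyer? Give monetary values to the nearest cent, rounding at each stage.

Total landed cost: EUR 104944.45

CIF: the seller pays costs through ocean freight and marine insurance to the destination port.
Already in the invoice (seller's account under CIF): origin terminal, freight — exclude.
The CIF price already equals the CIF value: 86047.88
Import duty = 86047.88 × 18.3% = 15746.76
Buyer bears: destination terminal 570.61 + brokerage 426.39 + delivery 2152.81 + duty 15746.76 = 18896.57
Landed cost = invoice 86047.88 + 18896.57 = 104944.45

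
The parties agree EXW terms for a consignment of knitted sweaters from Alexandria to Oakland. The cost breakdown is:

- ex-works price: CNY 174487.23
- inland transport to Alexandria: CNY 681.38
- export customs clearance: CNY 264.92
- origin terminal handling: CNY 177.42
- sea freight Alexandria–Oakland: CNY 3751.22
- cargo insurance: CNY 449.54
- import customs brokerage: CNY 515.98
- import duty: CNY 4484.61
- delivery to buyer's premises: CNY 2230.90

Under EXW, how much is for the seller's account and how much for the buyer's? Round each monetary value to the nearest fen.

EXW: the seller makes goods available at their premises; the buyer bears all onward costs.
Seller's account: goods 174487.23 = 174487.23
Buyer's account: inland to port 681.38 + export clearance 264.92 + origin terminal 177.42 + freight 3751.22 + insurance 449.54 + brokerage 515.98 + duty 4484.61 + delivery 2230.90 = 12555.97

Seller: CNY 174487.23; buyer: CNY 12555.97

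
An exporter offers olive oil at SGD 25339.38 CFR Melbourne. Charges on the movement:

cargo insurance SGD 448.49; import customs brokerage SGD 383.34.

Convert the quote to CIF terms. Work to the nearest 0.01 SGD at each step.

CIF price: SGD 25787.87

Not relevant to the conversion: brokerage — on the buyer under both terms; not part of either seller's price.
From CFR to CIF, the seller additionally bears: insurance.
CIF price = 25339.38 + 448.49 = 25787.87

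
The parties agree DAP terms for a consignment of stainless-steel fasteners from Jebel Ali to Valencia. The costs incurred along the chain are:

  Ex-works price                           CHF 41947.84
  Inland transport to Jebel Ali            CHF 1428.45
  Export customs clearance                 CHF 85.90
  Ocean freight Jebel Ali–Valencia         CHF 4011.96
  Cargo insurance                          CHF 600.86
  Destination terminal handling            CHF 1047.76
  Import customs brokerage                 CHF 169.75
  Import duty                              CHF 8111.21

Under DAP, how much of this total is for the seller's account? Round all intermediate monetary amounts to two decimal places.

Seller's account: CHF 49122.77

DAP: the seller bears all costs to the named destination except import duty and clearance.
Seller's account: goods 41947.84 + inland to port 1428.45 + export clearance 85.90 + freight 4011.96 + insurance 600.86 + destination terminal 1047.76 = 49122.77
Buyer's account: brokerage 169.75 + duty 8111.21 = 8280.96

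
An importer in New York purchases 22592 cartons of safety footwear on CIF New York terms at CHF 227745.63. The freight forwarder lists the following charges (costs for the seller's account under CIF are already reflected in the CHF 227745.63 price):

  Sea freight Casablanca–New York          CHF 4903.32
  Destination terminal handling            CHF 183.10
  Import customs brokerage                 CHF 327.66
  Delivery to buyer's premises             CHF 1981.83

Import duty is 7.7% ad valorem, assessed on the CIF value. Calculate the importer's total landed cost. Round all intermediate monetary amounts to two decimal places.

CIF: the seller pays costs through ocean freight and marine insurance to the destination port.
Already in the invoice (seller's account under CIF): freight — exclude.
The CIF price already equals the CIF value: 227745.63
Import duty = 227745.63 × 7.7% = 17536.41
Buyer bears: destination terminal 183.10 + brokerage 327.66 + delivery 1981.83 + duty 17536.41 = 20029.00
Landed cost = invoice 227745.63 + 20029.00 = 247774.63

Total landed cost: CHF 247774.63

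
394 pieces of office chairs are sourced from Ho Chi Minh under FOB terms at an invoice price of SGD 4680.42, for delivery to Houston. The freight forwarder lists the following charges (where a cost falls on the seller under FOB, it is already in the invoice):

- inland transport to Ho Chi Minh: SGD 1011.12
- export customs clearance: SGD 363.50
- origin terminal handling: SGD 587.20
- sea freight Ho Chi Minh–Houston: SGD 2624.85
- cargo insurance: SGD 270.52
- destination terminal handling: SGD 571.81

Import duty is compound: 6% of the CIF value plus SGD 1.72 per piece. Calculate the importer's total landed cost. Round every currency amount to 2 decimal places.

FOB: the seller bears costs until goods are on board at the origin port; the buyer bears freight, insurance and all costs thereafter.
Already in the invoice (seller's account under FOB): inland to port, export clearance, origin terminal — exclude.
CIF value = FOB price + freight + insurance = 4680.42 + 2624.85 + 270.52 = 7575.79
Ad valorem component: 7575.79 × 6% = 454.55
Specific component: 394 × 1.72 = 677.68
Import duty = 454.55 + 677.68 = 1132.23
Buyer bears: freight 2624.85 + insurance 270.52 + destination terminal 571.81 + duty 1132.23 = 4599.41
Landed cost = invoice 4680.42 + 4599.41 = 9279.83

Total landed cost: SGD 9279.83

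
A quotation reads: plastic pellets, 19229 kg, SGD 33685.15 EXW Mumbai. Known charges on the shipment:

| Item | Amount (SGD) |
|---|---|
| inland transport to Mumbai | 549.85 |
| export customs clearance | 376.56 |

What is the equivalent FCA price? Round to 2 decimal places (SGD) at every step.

FCA price: SGD 34611.56

From EXW to FCA, the seller additionally bears: inland to port, export clearance.
FCA price = 33685.15 + 549.85 + 376.56 = 34611.56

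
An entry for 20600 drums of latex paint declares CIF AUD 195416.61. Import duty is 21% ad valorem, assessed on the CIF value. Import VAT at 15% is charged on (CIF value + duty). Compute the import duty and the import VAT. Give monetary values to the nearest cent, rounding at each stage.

Import duty = 195416.61 × 21% = 41037.49
VAT base = CIF + duty = 195416.61 + 41037.49 = 236454.10
Import VAT = 236454.10 × 15% = 35468.12

Import duty: AUD 41037.49; import VAT: AUD 35468.12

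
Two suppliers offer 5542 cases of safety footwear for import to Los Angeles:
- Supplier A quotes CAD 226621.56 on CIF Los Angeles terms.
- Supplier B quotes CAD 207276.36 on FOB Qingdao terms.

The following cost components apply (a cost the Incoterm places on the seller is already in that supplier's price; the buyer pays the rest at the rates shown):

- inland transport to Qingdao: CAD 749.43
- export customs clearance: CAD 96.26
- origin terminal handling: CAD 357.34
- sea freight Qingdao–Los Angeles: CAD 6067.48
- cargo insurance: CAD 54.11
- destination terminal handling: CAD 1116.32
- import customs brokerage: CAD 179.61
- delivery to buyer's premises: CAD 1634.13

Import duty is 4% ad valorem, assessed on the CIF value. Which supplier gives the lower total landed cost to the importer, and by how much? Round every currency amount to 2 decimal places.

Supplier B is cheaper by CAD 13752.55

Supplier A (CIF):
The CIF price already equals the CIF value: 226621.56
Import duty = 226621.56 × 4% = 9064.86
Buyer bears (A): 1116.32 + 179.61 + 1634.13 = 2930.06
Landed cost (A) = invoice 226621.56 + 2930.06 + duty 9064.86 = 238616.48
Supplier B (FOB):
CIF value = FOB price + freight + insurance = 207276.36 + 6067.48 + 54.11 = 213397.95
Import duty = 213397.95 × 4% = 8535.92
Buyer bears (B): 6067.48 + 54.11 + 1116.32 + 179.61 + 1634.13 = 9051.65
Landed cost (B) = invoice 207276.36 + 9051.65 + duty 8535.92 = 224863.93
Difference = |238616.48 − 224863.93| = 13752.55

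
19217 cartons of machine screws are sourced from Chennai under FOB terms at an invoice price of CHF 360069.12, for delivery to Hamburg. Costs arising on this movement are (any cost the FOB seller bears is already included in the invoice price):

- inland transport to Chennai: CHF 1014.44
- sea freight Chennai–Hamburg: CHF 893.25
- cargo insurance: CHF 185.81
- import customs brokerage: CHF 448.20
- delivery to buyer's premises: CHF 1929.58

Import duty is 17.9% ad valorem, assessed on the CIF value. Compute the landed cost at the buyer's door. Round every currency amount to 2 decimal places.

Total landed cost: CHF 428171.48

FOB: the seller bears costs until goods are on board at the origin port; the buyer bears freight, insurance and all costs thereafter.
Already in the invoice (seller's account under FOB): inland to port — exclude.
CIF value = FOB price + freight + insurance = 360069.12 + 893.25 + 185.81 = 361148.18
Import duty = 361148.18 × 17.9% = 64645.52
Buyer bears: freight 893.25 + insurance 185.81 + brokerage 448.20 + delivery 1929.58 + duty 64645.52 = 68102.36
Landed cost = invoice 360069.12 + 68102.36 = 428171.48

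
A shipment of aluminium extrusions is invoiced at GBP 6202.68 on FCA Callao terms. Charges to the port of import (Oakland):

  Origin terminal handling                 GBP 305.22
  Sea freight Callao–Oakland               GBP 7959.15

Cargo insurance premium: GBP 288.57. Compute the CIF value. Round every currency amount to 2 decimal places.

CIF = FCA price + pre-shipment costs + freight + insurance
CIF = 6202.68 + 305.22 + 7959.15 + 288.57 = 14755.62

CIF value: GBP 14755.62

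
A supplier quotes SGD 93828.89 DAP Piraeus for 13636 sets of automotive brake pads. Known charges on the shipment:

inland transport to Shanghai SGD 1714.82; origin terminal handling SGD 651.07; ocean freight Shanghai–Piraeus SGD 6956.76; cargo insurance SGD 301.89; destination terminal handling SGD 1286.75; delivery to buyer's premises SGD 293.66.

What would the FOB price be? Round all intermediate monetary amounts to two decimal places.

Not relevant to the conversion: inland to port, origin terminal — on the seller under both DAP and FOB; already in the DAP price and stays in the FOB price.
From DAP to FOB, the seller no longer bears: freight, insurance, destination terminal, delivery.
FOB price = 93828.89 − 6956.76 − 301.89 − 1286.75 − 293.66 = 84989.83

FOB price: SGD 84989.83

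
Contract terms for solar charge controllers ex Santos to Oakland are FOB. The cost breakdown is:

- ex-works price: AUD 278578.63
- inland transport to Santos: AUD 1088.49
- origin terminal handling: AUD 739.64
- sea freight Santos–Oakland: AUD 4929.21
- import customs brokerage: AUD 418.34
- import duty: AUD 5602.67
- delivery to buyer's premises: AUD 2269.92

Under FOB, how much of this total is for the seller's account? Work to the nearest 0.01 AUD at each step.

FOB: the seller bears costs until goods are on board at the origin port; the buyer bears freight, insurance and all costs thereafter.
Seller's account: goods 278578.63 + inland to port 1088.49 + origin terminal 739.64 = 280406.76
Buyer's account: freight 4929.21 + brokerage 418.34 + duty 5602.67 + delivery 2269.92 = 13220.14

Seller's account: AUD 280406.76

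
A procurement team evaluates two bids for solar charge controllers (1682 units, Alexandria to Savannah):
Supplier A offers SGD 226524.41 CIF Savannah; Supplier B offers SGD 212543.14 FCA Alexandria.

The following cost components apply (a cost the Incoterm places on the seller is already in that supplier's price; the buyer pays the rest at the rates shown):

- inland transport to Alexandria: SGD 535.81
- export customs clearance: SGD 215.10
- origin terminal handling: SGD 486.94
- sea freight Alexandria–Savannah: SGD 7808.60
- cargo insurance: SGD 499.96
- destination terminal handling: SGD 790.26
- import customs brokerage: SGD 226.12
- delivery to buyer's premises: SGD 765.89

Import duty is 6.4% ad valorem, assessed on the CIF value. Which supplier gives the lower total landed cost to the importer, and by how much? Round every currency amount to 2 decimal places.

Supplier A (CIF):
The CIF price already equals the CIF value: 226524.41
Import duty = 226524.41 × 6.4% = 14497.56
Buyer bears (A): 790.26 + 226.12 + 765.89 = 1782.27
Landed cost (A) = invoice 226524.41 + 1782.27 + duty 14497.56 = 242804.24
Supplier B (FCA):
CIF value = FCA price + origin terminal + freight + insurance = 212543.14 + 486.94 + 7808.60 + 499.96 = 221338.64
Import duty = 221338.64 × 6.4% = 14165.67
Buyer bears (B): 486.94 + 7808.60 + 499.96 + 790.26 + 226.12 + 765.89 = 10577.77
Landed cost (B) = invoice 212543.14 + 10577.77 + duty 14165.67 = 237286.58
Difference = |242804.24 − 237286.58| = 5517.66

Supplier B is cheaper by SGD 5517.66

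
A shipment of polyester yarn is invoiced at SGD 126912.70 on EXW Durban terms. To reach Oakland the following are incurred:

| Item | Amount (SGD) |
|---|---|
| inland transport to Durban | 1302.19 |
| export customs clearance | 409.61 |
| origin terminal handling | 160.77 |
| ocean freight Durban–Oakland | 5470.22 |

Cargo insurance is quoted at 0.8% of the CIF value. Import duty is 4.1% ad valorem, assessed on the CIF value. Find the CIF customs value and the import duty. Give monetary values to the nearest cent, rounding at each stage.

CIF value: SGD 135338.20; import duty: SGD 5548.87

Let C be the CIF value. C = EXW price + pre-shipment costs + freight + 0.8% × C
C − 0.8% × C = 126912.70 + 1302.19 + 409.61 + 160.77 + 5470.22
0.992 × C = 134255.49
C = 134255.49 / 0.992 = 135338.20
Insurance premium = 0.8% × 135338.20 = 1082.71
Import duty = 135338.20 × 4.1% = 5548.87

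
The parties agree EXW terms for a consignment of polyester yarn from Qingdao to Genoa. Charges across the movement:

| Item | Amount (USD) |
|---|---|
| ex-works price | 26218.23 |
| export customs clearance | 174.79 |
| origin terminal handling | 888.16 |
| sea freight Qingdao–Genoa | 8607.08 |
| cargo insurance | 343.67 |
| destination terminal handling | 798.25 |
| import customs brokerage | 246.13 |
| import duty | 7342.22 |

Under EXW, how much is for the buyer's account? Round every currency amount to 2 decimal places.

Buyer's account: USD 18400.30

EXW: the seller makes goods available at their premises; the buyer bears all onward costs.
Seller's account: goods 26218.23 = 26218.23
Buyer's account: export clearance 174.79 + origin terminal 888.16 + freight 8607.08 + insurance 343.67 + destination terminal 798.25 + brokerage 246.13 + duty 7342.22 = 18400.30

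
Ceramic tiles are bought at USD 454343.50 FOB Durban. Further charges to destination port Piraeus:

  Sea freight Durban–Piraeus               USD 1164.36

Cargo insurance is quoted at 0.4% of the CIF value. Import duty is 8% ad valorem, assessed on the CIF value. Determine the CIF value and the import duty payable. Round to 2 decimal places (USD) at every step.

Let C be the CIF value. C = FOB price + freight + 0.4% × C
C − 0.4% × C = 454343.50 + 1164.36
0.996 × C = 455507.86
C = 455507.86 / 0.996 = 457337.21
Insurance premium = 0.4% × 457337.21 = 1829.35
Import duty = 457337.21 × 8% = 36586.98

CIF value: USD 457337.21; import duty: USD 36586.98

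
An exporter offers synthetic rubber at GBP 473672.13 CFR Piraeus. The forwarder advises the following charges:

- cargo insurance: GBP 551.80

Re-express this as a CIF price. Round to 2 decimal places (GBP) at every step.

CIF price: GBP 474223.93

From CFR to CIF, the seller additionally bears: insurance.
CIF price = 473672.13 + 551.80 = 474223.93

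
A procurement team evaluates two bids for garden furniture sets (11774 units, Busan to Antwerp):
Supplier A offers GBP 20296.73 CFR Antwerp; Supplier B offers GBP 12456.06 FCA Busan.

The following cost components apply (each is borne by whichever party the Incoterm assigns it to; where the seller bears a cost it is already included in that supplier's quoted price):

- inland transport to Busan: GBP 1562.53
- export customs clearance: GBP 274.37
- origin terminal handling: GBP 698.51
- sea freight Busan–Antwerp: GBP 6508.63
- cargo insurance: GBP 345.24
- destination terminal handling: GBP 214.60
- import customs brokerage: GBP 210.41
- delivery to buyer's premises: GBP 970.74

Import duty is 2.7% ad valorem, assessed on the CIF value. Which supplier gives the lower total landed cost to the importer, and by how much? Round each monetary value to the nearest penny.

Supplier A (CFR):
CIF value = CFR price + insurance = 20296.73 + 345.24 = 20641.97
Import duty = 20641.97 × 2.7% = 557.33
Buyer bears (A): 345.24 + 214.60 + 210.41 + 970.74 = 1740.99
Landed cost (A) = invoice 20296.73 + 1740.99 + duty 557.33 = 22595.05
Supplier B (FCA):
CIF value = FCA price + origin terminal + freight + insurance = 12456.06 + 698.51 + 6508.63 + 345.24 = 20008.44
Import duty = 20008.44 × 2.7% = 540.23
Buyer bears (B): 698.51 + 6508.63 + 345.24 + 214.60 + 210.41 + 970.74 = 8948.13
Landed cost (B) = invoice 12456.06 + 8948.13 + duty 540.23 = 21944.42
Difference = |22595.05 − 21944.42| = 650.63

Supplier B is cheaper by GBP 650.63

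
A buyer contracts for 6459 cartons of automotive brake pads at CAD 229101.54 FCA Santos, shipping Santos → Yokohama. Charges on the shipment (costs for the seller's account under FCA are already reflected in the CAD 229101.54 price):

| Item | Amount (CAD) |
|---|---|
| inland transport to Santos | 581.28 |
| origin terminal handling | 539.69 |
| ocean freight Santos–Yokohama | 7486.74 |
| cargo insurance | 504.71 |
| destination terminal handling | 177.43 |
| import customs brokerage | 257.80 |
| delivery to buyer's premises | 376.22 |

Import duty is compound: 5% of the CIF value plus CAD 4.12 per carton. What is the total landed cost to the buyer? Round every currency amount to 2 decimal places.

Total landed cost: CAD 276936.84

FCA: the seller delivers export-cleared goods to the carrier; the buyer bears costs from that point.
Already in the invoice (seller's account under FCA): inland to port — exclude.
CIF value = FCA price + origin terminal + freight + insurance = 229101.54 + 539.69 + 7486.74 + 504.71 = 237632.68
Ad valorem component: 237632.68 × 5% = 11881.63
Specific component: 6459 × 4.12 = 26611.08
Import duty = 11881.63 + 26611.08 = 38492.71
Buyer bears: origin terminal 539.69 + freight 7486.74 + insurance 504.71 + destination terminal 177.43 + brokerage 257.80 + delivery 376.22 + duty 38492.71 = 47835.30
Landed cost = invoice 229101.54 + 47835.30 = 276936.84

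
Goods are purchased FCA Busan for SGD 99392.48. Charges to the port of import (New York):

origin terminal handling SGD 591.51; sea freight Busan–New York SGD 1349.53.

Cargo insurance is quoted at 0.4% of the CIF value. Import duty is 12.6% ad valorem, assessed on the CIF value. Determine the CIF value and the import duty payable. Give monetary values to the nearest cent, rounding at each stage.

CIF value: SGD 101740.48; import duty: SGD 12819.30

Let C be the CIF value. C = FCA price + pre-shipment costs + freight + 0.4% × C
C − 0.4% × C = 99392.48 + 591.51 + 1349.53
0.996 × C = 101333.52
C = 101333.52 / 0.996 = 101740.48
Insurance premium = 0.4% × 101740.48 = 406.96
Import duty = 101740.48 × 12.6% = 12819.30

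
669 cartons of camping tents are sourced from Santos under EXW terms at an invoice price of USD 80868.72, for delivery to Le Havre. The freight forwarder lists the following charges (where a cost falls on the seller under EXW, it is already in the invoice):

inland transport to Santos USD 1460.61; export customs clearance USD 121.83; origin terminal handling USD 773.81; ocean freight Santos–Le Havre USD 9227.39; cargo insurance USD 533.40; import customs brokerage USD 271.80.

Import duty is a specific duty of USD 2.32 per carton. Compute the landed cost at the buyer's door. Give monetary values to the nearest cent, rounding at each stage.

EXW: the seller makes goods available at their premises; the buyer bears all onward costs.
CIF value = EXW price + inland to port + export clearance + origin terminal + freight + insurance = 80868.72 + 1460.61 + 121.83 + 773.81 + 9227.39 + 533.40 = 92985.76
Import duty = 669 × 2.32 = 1552.08
Buyer bears: inland to port 1460.61 + export clearance 121.83 + origin terminal 773.81 + freight 9227.39 + insurance 533.40 + brokerage 271.80 + duty 1552.08 = 13940.92
Landed cost = invoice 80868.72 + 13940.92 = 94809.64

Total landed cost: USD 94809.64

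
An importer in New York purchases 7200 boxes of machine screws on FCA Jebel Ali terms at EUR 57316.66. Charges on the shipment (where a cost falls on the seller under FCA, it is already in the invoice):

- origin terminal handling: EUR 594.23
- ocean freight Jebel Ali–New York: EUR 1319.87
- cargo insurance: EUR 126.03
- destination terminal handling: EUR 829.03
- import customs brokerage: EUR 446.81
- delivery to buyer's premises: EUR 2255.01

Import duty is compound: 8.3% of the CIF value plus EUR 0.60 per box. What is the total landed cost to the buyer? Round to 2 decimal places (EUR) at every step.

Total landed cost: EUR 72134.25

FCA: the seller delivers export-cleared goods to the carrier; the buyer bears costs from that point.
CIF value = FCA price + origin terminal + freight + insurance = 57316.66 + 594.23 + 1319.87 + 126.03 = 59356.79
Ad valorem component: 59356.79 × 8.3% = 4926.61
Specific component: 7200 × 0.60 = 4320.00
Import duty = 4926.61 + 4320.00 = 9246.61
Buyer bears: origin terminal 594.23 + freight 1319.87 + insurance 126.03 + destination terminal 829.03 + brokerage 446.81 + delivery 2255.01 + duty 9246.61 = 14817.59
Landed cost = invoice 57316.66 + 14817.59 = 72134.25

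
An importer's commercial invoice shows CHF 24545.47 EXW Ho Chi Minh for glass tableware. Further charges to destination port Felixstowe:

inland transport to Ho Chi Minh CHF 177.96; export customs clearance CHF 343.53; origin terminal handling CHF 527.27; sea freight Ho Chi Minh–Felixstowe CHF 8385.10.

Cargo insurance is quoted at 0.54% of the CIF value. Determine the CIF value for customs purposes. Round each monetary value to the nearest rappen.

Let C be the CIF value. C = EXW price + pre-shipment costs + freight + 0.54% × C
C − 0.54% × C = 24545.47 + 177.96 + 343.53 + 527.27 + 8385.10
0.9946 × C = 33979.33
C = 33979.33 / 0.9946 = 34163.81
Insurance premium = 0.54% × 34163.81 = 184.48

CIF value: CHF 34163.81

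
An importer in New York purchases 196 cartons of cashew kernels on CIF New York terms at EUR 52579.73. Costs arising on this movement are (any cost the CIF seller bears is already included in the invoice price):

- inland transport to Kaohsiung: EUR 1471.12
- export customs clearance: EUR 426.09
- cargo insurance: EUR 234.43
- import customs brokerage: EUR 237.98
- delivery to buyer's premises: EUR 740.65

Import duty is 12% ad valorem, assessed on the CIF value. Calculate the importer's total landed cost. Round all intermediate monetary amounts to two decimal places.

CIF: the seller pays costs through ocean freight and marine insurance to the destination port.
Already in the invoice (seller's account under CIF): inland to port, export clearance, insurance — exclude.
The CIF price already equals the CIF value: 52579.73
Import duty = 52579.73 × 12% = 6309.57
Buyer bears: brokerage 237.98 + delivery 740.65 + duty 6309.57 = 7288.20
Landed cost = invoice 52579.73 + 7288.20 = 59867.93

Total landed cost: EUR 59867.93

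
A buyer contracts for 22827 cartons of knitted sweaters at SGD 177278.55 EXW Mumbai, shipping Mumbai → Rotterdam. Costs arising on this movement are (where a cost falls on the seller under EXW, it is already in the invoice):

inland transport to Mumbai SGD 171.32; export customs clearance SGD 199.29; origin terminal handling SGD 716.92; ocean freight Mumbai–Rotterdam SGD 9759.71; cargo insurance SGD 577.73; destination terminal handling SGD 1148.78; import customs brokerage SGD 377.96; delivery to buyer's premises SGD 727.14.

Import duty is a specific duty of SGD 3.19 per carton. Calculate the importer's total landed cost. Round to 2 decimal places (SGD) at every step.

EXW: the seller makes goods available at their premises; the buyer bears all onward costs.
CIF value = EXW price + inland to port + export clearance + origin terminal + freight + insurance = 177278.55 + 171.32 + 199.29 + 716.92 + 9759.71 + 577.73 = 188703.52
Import duty = 22827 × 3.19 = 72818.13
Buyer bears: inland to port 171.32 + export clearance 199.29 + origin terminal 716.92 + freight 9759.71 + insurance 577.73 + destination terminal 1148.78 + brokerage 377.96 + delivery 727.14 + duty 72818.13 = 86496.98
Landed cost = invoice 177278.55 + 86496.98 = 263775.53

Total landed cost: SGD 263775.53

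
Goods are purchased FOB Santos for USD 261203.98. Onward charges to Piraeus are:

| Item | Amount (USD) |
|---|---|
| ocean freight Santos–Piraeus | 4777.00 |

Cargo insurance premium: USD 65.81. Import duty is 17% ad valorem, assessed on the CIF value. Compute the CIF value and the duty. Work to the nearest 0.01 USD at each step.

CIF value: USD 266046.79; import duty: USD 45227.95

CIF = FOB price + freight + insurance
CIF = 261203.98 + 4777.00 + 65.81 = 266046.79
Import duty = 266046.79 × 17% = 45227.95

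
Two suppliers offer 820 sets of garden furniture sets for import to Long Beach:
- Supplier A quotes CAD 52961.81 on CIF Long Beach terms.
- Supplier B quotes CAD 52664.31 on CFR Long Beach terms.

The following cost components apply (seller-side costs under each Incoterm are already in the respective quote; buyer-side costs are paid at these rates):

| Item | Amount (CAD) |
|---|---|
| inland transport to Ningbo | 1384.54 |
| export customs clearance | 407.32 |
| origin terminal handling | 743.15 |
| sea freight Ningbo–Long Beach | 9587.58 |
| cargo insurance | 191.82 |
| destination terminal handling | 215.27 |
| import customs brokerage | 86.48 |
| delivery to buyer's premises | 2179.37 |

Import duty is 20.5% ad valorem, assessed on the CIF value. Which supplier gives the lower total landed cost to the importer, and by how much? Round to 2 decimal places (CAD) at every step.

Supplier B is cheaper by CAD 127.34

Supplier A (CIF):
The CIF price already equals the CIF value: 52961.81
Import duty = 52961.81 × 20.5% = 10857.17
Buyer bears (A): 215.27 + 86.48 + 2179.37 = 2481.12
Landed cost (A) = invoice 52961.81 + 2481.12 + duty 10857.17 = 66300.10
Supplier B (CFR):
CIF value = CFR price + insurance = 52664.31 + 191.82 = 52856.13
Import duty = 52856.13 × 20.5% = 10835.51
Buyer bears (B): 191.82 + 215.27 + 86.48 + 2179.37 = 2672.94
Landed cost (B) = invoice 52664.31 + 2672.94 + duty 10835.51 = 66172.76
Difference = |66300.10 − 66172.76| = 127.34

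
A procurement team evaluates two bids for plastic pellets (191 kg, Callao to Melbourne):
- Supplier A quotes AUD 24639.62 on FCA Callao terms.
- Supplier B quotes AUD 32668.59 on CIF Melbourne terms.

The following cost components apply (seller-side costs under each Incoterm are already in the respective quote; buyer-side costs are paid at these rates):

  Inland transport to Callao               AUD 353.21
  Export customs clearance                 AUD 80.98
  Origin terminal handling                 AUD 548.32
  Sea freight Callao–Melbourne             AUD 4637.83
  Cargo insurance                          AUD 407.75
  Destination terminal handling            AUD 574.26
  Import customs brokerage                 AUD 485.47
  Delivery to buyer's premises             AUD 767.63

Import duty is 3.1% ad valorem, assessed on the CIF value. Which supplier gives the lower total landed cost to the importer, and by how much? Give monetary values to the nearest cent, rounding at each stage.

Supplier A is cheaper by AUD 2510.56

Supplier A (FCA):
CIF value = FCA price + origin terminal + freight + insurance = 24639.62 + 548.32 + 4637.83 + 407.75 = 30233.52
Import duty = 30233.52 × 3.1% = 937.24
Buyer bears (A): 548.32 + 4637.83 + 407.75 + 574.26 + 485.47 + 767.63 = 7421.26
Landed cost (A) = invoice 24639.62 + 7421.26 + duty 937.24 = 32998.12
Supplier B (CIF):
The CIF price already equals the CIF value: 32668.59
Import duty = 32668.59 × 3.1% = 1012.73
Buyer bears (B): 574.26 + 485.47 + 767.63 = 1827.36
Landed cost (B) = invoice 32668.59 + 1827.36 + duty 1012.73 = 35508.68
Difference = |32998.12 − 35508.68| = 2510.56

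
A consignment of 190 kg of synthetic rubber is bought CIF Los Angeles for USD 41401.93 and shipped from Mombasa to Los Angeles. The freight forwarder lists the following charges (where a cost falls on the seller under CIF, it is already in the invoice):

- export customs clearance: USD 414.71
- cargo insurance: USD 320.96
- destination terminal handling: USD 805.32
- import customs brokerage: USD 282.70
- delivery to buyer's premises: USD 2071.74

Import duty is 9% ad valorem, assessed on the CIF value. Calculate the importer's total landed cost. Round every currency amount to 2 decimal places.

Total landed cost: USD 48287.86

CIF: the seller pays costs through ocean freight and marine insurance to the destination port.
Already in the invoice (seller's account under CIF): export clearance, insurance — exclude.
The CIF price already equals the CIF value: 41401.93
Import duty = 41401.93 × 9% = 3726.17
Buyer bears: destination terminal 805.32 + brokerage 282.70 + delivery 2071.74 + duty 3726.17 = 6885.93
Landed cost = invoice 41401.93 + 6885.93 = 48287.86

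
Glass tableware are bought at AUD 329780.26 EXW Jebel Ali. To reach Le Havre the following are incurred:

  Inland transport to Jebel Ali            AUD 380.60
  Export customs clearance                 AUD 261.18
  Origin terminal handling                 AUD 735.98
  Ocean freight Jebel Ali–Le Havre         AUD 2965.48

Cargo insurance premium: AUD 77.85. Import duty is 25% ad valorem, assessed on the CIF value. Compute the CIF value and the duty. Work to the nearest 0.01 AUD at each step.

CIF value: AUD 334201.35; import duty: AUD 83550.34

CIF = EXW price + pre-shipment costs + freight + insurance
CIF = 329780.26 + 380.60 + 261.18 + 735.98 + 2965.48 + 77.85 = 334201.35
Import duty = 334201.35 × 25% = 83550.34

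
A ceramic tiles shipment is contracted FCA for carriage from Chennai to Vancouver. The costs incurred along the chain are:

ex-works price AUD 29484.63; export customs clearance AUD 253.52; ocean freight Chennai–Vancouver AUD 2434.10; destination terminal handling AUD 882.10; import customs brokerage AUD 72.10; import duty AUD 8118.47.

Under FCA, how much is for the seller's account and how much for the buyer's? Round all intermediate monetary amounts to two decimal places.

Seller: AUD 29738.15; buyer: AUD 11506.77

FCA: the seller delivers export-cleared goods to the carrier; the buyer bears costs from that point.
Seller's account: goods 29484.63 + export clearance 253.52 = 29738.15
Buyer's account: freight 2434.10 + destination terminal 882.10 + brokerage 72.10 + duty 8118.47 = 11506.77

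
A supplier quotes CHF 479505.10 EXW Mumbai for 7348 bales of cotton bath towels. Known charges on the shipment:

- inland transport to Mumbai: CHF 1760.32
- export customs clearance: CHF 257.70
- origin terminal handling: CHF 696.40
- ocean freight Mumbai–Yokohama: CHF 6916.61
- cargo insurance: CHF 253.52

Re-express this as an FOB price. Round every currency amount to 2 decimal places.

FOB price: CHF 482219.52

Not relevant to the conversion: insurance, freight — on the buyer under both terms; not part of either seller's price.
From EXW to FOB, the seller additionally bears: inland to port, export clearance, origin terminal.
FOB price = 479505.10 + 1760.32 + 257.70 + 696.40 = 482219.52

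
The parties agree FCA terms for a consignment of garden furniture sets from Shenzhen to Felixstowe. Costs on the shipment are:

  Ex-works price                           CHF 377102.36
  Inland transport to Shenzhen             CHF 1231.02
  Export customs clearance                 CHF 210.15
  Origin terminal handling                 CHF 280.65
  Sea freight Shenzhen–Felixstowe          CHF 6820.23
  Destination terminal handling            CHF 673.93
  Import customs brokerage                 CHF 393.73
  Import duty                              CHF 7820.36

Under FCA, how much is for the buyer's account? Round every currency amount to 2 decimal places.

Buyer's account: CHF 15988.90

FCA: the seller delivers export-cleared goods to the carrier; the buyer bears costs from that point.
Seller's account: goods 377102.36 + inland to port 1231.02 + export clearance 210.15 = 378543.53
Buyer's account: origin terminal 280.65 + freight 6820.23 + destination terminal 673.93 + brokerage 393.73 + duty 7820.36 = 15988.90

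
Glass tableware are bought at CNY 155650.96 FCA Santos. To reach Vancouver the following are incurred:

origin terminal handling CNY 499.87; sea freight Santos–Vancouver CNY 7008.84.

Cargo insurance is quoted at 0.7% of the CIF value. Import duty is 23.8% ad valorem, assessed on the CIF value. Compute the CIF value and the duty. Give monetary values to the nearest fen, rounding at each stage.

Let C be the CIF value. C = FCA price + pre-shipment costs + freight + 0.7% × C
C − 0.7% × C = 155650.96 + 499.87 + 7008.84
0.993 × C = 163159.67
C = 163159.67 / 0.993 = 164309.84
Insurance premium = 0.7% × 164309.84 = 1150.17
Import duty = 164309.84 × 23.8% = 39105.74

CIF value: CNY 164309.84; import duty: CNY 39105.74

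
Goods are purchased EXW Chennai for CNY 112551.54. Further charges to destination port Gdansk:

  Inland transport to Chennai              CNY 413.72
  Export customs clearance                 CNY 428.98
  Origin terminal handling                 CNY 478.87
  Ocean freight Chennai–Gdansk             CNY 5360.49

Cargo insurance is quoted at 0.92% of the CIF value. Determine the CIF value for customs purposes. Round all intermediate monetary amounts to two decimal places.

CIF value: CNY 120340.73

Let C be the CIF value. C = EXW price + pre-shipment costs + freight + 0.92% × C
C − 0.92% × C = 112551.54 + 413.72 + 428.98 + 478.87 + 5360.49
0.9908 × C = 119233.60
C = 119233.60 / 0.9908 = 120340.73
Insurance premium = 0.92% × 120340.73 = 1107.13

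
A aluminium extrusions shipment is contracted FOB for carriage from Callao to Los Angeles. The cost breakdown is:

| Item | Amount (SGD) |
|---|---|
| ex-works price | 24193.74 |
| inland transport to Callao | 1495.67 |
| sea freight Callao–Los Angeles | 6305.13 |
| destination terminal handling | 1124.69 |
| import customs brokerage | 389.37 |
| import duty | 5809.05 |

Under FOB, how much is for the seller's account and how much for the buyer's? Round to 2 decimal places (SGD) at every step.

FOB: the seller bears costs until goods are on board at the origin port; the buyer bears freight, insurance and all costs thereafter.
Seller's account: goods 24193.74 + inland to port 1495.67 = 25689.41
Buyer's account: freight 6305.13 + destination terminal 1124.69 + brokerage 389.37 + duty 5809.05 = 13628.24

Seller: SGD 25689.41; buyer: SGD 13628.24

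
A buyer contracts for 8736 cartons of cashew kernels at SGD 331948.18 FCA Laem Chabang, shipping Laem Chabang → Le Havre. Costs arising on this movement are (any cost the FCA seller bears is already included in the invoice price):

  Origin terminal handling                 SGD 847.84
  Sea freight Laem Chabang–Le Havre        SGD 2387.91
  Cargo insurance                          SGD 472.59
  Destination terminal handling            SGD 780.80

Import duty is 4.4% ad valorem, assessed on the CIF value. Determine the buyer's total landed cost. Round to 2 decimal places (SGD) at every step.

Total landed cost: SGD 351206.21

FCA: the seller delivers export-cleared goods to the carrier; the buyer bears costs from that point.
CIF value = FCA price + origin terminal + freight + insurance = 331948.18 + 847.84 + 2387.91 + 472.59 = 335656.52
Import duty = 335656.52 × 4.4% = 14768.89
Buyer bears: origin terminal 847.84 + freight 2387.91 + insurance 472.59 + destination terminal 780.80 + duty 14768.89 = 19258.03
Landed cost = invoice 331948.18 + 19258.03 = 351206.21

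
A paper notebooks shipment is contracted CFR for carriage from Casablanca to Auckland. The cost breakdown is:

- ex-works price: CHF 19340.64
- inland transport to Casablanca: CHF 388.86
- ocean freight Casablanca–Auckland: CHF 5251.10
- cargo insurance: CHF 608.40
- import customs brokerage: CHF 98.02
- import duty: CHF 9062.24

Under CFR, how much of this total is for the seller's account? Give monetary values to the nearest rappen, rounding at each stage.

CFR: the seller pays costs through ocean freight to the destination port, but not insurance.
Seller's account: goods 19340.64 + inland to port 388.86 + freight 5251.10 = 24980.60
Buyer's account: insurance 608.40 + brokerage 98.02 + duty 9062.24 = 9768.66

Seller's account: CHF 24980.60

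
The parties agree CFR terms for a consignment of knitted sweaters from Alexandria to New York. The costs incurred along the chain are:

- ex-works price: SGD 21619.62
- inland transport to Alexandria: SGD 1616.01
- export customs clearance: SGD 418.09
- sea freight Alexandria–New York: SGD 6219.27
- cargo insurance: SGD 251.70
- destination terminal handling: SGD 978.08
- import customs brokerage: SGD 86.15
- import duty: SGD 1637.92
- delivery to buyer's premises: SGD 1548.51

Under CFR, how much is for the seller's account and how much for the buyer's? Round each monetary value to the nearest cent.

CFR: the seller pays costs through ocean freight to the destination port, but not insurance.
Seller's account: goods 21619.62 + inland to port 1616.01 + export clearance 418.09 + freight 6219.27 = 29872.99
Buyer's account: insurance 251.70 + destination terminal 978.08 + brokerage 86.15 + duty 1637.92 + delivery 1548.51 = 4502.36

Seller: SGD 29872.99; buyer: SGD 4502.36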